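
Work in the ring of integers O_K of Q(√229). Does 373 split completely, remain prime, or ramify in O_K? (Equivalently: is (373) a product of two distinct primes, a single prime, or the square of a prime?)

splits completely

Since 229 ≡ 1 mod 4, the ring of integers is ℤ[(1+√229)/2] with discriminant 229.
Since gcd(373, 229) = 1 the prime 373 does not ramify.
(229/373) = 229^186 mod 373 = 1, giving Legendre symbol 1.
(229/373) = 1, so 373 splits.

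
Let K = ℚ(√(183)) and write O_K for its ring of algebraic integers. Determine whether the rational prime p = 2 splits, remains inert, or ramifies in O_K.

Since 183 ≢ 1 mod 4, the ring of integers is ℤ[√183] with discriminant 4·183 = 732.
disc(K) = 732 = 2·366, so p = 2 is ramified.

ramified — (2) = 𝔭²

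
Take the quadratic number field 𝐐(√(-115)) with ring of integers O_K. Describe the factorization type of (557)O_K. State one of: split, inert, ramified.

557 splits in O_K

d = -115 ≡ 1 (mod 4), so O_K = ℤ[(1+√-115)/2] and disc(K) = d = -115.
disc(K) = -115 is not divisible by 557; 557 is unramified.
Compute (-115/557) via Euler: 442^((557-1)/2) mod 557 = 1, so (-115/557) = 1.
Legendre symbol 1 ⇒ 557 is split.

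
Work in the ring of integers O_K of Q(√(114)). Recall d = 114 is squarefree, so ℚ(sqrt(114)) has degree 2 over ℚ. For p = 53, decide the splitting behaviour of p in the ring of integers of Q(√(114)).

p is inert

Since 114 ≢ 1 mod 4, the ring of integers is ℤ[√114] with discriminant 4·114 = 456.
disc(K) = 456 is not divisible by 53; 53 is unramified.
Legendre symbol by Euler's criterion: (114/53) ≡ 114^26 ≡ 52 (mod 53), i.e. (114/53) = -1.
Legendre symbol -1 ⇒ 53 is inert.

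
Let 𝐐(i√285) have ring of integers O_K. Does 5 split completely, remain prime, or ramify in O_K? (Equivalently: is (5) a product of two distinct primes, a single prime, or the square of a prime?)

Since -285 ≢ 1 mod 4, the ring of integers is ℤ[√-285] with discriminant 4·(-285) = -1140.
Ramification test: 5 | -1140. The prime 5 ramifies in K.

ramified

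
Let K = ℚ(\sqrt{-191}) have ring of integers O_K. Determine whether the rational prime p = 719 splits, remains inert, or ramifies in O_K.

inert

d = -191 ≡ 1 (mod 4), so O_K = ℤ[(1+√-191)/2] and disc(K) = d = -191.
719 ∤ -191, so 719 is unramified.
Euler's criterion: (-191)^359 mod 719 = 718. Thus (-191|719) = -1.
Legendre symbol -1 ⇒ 719 is inert.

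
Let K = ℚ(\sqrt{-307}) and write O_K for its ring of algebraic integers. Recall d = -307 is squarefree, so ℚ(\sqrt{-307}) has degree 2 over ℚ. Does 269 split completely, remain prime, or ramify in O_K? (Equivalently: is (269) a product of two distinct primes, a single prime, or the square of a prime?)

p splits

Since -307 ≡ 1 mod 4, the ring of integers is ℤ[(1+√-307)/2] with discriminant -307.
269 ∤ -307, so 269 is unramified.
(-307/269) = 231^134 mod 269 = 1, giving Legendre symbol 1.
Legendre symbol 1 ⇒ 269 is split.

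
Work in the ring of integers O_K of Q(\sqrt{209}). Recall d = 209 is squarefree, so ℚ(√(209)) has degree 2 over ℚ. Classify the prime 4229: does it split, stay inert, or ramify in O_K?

Since 209 ≡ 1 mod 4, the ring of integers is ℤ[(1+√209)/2] with discriminant 209.
Since gcd(4229, 209) = 1 the prime 4229 does not ramify.
(209/4229) = 209^2114 mod 4229 = 1, giving Legendre symbol 1.
d is a quadratic residue mod p, hence 4229 splits in O_K.

split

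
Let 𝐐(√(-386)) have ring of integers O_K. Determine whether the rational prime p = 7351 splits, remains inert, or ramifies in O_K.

split — (7351) = 𝔭₁𝔭₂ with 𝔭₁ ≠ 𝔭₂

d = -386 ≡ 2 (mod 4), so O_K = ℤ[√-386] and disc(K) = 4d = -1544.
Since gcd(7351, -1544) = 1 the prime 7351 does not ramify.
Euler's criterion: (-386)^3675 mod 7351 = 1. Thus (-386|7351) = 1.
Legendre symbol 1 ⇒ 7351 is split.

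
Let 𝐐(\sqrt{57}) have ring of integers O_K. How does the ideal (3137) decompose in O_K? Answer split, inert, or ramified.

d = 57 ≡ 1 (mod 4), so O_K = ℤ[(1+√57)/2] and disc(K) = d = 57.
3137 ∤ 57, so 3137 is unramified.
Euler's criterion: 57^1568 mod 3137 = 1. Thus (57|3137) = 1.
Legendre symbol 1 ⇒ 3137 is split.

3137 splits in O_K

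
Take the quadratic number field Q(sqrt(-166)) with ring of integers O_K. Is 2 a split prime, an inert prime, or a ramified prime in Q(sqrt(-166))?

ramified — (2) = 𝔭²

-166 mod 4 = 2, hence disc K = 4·(-166) = -664 and O_K = ℤ[√-166].
Ramification test: 2 | -664. The prime 2 ramifies in K.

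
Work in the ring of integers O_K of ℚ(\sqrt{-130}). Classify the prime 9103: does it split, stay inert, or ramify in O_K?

d = -130 ≡ 2 (mod 4), so O_K = ℤ[√-130] and disc(K) = 4d = -520.
9103 ∤ -520, so 9103 is unramified.
Compute (-130/9103) via Euler: 8973^((9103-1)/2) mod 9103 = 1, so (-130/9103) = 1.
d is a quadratic residue mod p, hence 9103 splits in O_K.

9103 splits in O_K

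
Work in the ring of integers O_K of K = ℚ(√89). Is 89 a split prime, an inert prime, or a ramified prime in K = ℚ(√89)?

ramifies in O_K

89 mod 4 = 1, hence disc K = 89 and O_K = ℤ[(1+√89)/2].
disc(K) = 89 = 89·1, so p = 89 is ramified.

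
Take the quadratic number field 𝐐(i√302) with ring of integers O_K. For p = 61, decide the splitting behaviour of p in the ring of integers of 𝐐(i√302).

d = -302 ≡ 2 (mod 4), so O_K = ℤ[√-302] and disc(K) = 4d = -1208.
61 ∤ -1208, so 61 is unramified.
Compute (-302/61) via Euler: 3^((61-1)/2) mod 61 = 1, so (-302/61) = 1.
d is a quadratic residue mod p, hence 61 splits in O_K.

61 splits in O_K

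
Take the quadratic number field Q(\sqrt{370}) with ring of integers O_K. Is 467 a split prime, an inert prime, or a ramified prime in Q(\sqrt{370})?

remains prime (inert)

d = 370 ≡ 2 (mod 4), so O_K = ℤ[√370] and disc(K) = 4d = 1480.
467 ∤ 1480, so 467 is unramified.
Compute (370/467) via Euler: 370^((467-1)/2) mod 467 = 466, so (370/467) = -1.
(370/467) = -1, so 467 is inert.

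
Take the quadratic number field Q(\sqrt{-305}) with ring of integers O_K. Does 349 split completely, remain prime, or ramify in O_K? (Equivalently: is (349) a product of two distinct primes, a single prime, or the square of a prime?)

inert

d = -305 ≡ 3 (mod 4), so O_K = ℤ[√-305] and disc(K) = 4d = -1220.
disc(K) = -1220 is not divisible by 349; 349 is unramified.
Legendre symbol by Euler's criterion: (-305/349) ≡ (-305)^174 ≡ 348 (mod 349), i.e. (-305/349) = -1.
Legendre symbol -1 ⇒ 349 is inert.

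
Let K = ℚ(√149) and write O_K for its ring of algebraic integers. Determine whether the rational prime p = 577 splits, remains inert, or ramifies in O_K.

split — (577) = 𝔭₁𝔭₂ with 𝔭₁ ≠ 𝔭₂

149 mod 4 = 1, hence disc K = 149 and O_K = ℤ[(1+√149)/2].
disc(K) = 149 is not divisible by 577; 577 is unramified.
(149/577) = 149^288 mod 577 = 1, giving Legendre symbol 1.
Legendre symbol 1 ⇒ 577 is split.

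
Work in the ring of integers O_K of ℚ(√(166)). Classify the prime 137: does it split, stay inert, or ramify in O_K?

166 mod 4 = 2, hence disc K = 4·166 = 664 and O_K = ℤ[√166].
137 ∤ 664, so 137 is unramified.
Euler's criterion: 166^68 mod 137 = 136. Thus (166|137) = -1.
Legendre symbol -1 ⇒ 137 is inert.

p is inert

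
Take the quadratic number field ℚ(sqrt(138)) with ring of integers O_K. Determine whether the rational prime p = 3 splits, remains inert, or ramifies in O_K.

ramifies in O_K

138 mod 4 = 2, hence disc K = 4·138 = 552 and O_K = ℤ[√138].
3 divides disc(K) = 552, so 3 ramifies.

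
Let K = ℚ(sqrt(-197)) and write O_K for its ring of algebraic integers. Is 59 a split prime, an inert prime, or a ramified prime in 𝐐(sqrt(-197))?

remains prime (inert)

-197 mod 4 = 3, hence disc K = 4·(-197) = -788 and O_K = ℤ[√-197].
Since gcd(59, -788) = 1 the prime 59 does not ramify.
(-197/59) = 39^29 mod 59 = 58, giving Legendre symbol -1.
d is a non-residue mod p, hence 59 remains inert in O_K.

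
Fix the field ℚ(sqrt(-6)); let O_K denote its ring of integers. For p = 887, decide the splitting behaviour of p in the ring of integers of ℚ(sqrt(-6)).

inert

d = -6 ≡ 2 (mod 4), so O_K = ℤ[√-6] and disc(K) = 4d = -24.
887 ∤ -24, so 887 is unramified.
Euler's criterion: (-6)^443 mod 887 = 886. Thus (-6|887) = -1.
(-6/887) = -1, so 887 is inert.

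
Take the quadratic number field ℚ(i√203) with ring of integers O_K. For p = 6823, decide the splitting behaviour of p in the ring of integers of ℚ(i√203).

d = -203 ≡ 1 (mod 4), so O_K = ℤ[(1+√-203)/2] and disc(K) = d = -203.
disc(K) = -203 is not divisible by 6823; 6823 is unramified.
(-203/6823) = 6620^3411 mod 6823 = 1, giving Legendre symbol 1.
Legendre symbol 1 ⇒ 6823 is split.

split — (6823) = 𝔭₁𝔭₂ with 𝔭₁ ≠ 𝔭₂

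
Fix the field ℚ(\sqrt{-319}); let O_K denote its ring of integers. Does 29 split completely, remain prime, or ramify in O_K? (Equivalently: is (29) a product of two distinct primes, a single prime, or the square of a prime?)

ramified — (29) = 𝔭²

Since -319 ≡ 1 mod 4, the ring of integers is ℤ[(1+√-319)/2] with discriminant -319.
Ramification test: 29 | -319. The prime 29 ramifies in K.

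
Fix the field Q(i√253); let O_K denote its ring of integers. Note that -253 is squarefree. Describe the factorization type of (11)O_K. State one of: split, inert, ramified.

Since -253 ≢ 1 mod 4, the ring of integers is ℤ[√-253] with discriminant 4·(-253) = -1012.
11 divides disc(K) = -1012, so 11 ramifies.

11 is ramified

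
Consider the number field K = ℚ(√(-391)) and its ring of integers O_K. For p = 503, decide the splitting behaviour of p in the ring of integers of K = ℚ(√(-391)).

d = -391 ≡ 1 (mod 4), so O_K = ℤ[(1+√-391)/2] and disc(K) = d = -391.
Since gcd(503, -391) = 1 the prime 503 does not ramify.
Euler's criterion: (-391)^251 mod 503 = 1. Thus (-391|503) = 1.
d is a quadratic residue mod p, hence 503 splits in O_K.

split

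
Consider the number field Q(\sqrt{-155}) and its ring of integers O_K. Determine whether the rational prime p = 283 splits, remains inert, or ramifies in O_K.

inert

d = -155 ≡ 1 (mod 4), so O_K = ℤ[(1+√-155)/2] and disc(K) = d = -155.
Since gcd(283, -155) = 1 the prime 283 does not ramify.
(-155/283) = 128^141 mod 283 = 282, giving Legendre symbol -1.
Legendre symbol -1 ⇒ 283 is inert.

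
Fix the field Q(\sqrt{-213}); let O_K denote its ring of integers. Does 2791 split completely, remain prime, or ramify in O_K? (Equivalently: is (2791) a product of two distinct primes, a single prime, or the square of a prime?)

-213 mod 4 = 3, hence disc K = 4·(-213) = -852 and O_K = ℤ[√-213].
disc(K) = -852 is not divisible by 2791; 2791 is unramified.
Euler's criterion: (-213)^1395 mod 2791 = 1. Thus (-213|2791) = 1.
Legendre symbol 1 ⇒ 2791 is split.

split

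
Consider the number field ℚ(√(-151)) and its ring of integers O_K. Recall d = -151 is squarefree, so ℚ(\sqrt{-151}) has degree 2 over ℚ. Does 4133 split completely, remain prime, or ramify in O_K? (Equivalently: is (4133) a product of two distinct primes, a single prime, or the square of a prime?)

-151 mod 4 = 1, hence disc K = -151 and O_K = ℤ[(1+√-151)/2].
disc(K) = -151 is not divisible by 4133; 4133 is unramified.
Legendre symbol by Euler's criterion: (-151/4133) ≡ (-151)^2066 ≡ 4132 (mod 4133), i.e. (-151/4133) = -1.
Legendre symbol -1 ⇒ 4133 is inert.

inert — (4133) stays prime in O_K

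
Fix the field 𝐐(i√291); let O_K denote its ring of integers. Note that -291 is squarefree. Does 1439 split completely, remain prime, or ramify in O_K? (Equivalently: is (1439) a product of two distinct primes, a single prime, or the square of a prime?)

inert — (1439) stays prime in O_K

d = -291 ≡ 1 (mod 4), so O_K = ℤ[(1+√-291)/2] and disc(K) = d = -291.
1439 ∤ -291, so 1439 is unramified.
(-291/1439) = 1148^719 mod 1439 = 1438, giving Legendre symbol -1.
d is a non-residue mod p, hence 1439 remains inert in O_K.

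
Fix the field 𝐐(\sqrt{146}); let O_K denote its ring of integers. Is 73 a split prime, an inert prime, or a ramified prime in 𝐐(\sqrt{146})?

p ramifies

d = 146 ≡ 2 (mod 4), so O_K = ℤ[√146] and disc(K) = 4d = 584.
73 divides disc(K) = 584, so 73 ramifies.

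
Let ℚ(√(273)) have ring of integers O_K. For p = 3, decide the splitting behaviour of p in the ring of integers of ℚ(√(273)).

ramified

273 mod 4 = 1, hence disc K = 273 and O_K = ℤ[(1+√273)/2].
disc(K) = 273 = 3·91, so p = 3 is ramified.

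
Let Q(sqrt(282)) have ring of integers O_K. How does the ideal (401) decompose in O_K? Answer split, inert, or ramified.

remains prime (inert)

d = 282 ≡ 2 (mod 4), so O_K = ℤ[√282] and disc(K) = 4d = 1128.
disc(K) = 1128 is not divisible by 401; 401 is unramified.
Compute (282/401) via Euler: 282^((401-1)/2) mod 401 = 400, so (282/401) = -1.
Legendre symbol -1 ⇒ 401 is inert.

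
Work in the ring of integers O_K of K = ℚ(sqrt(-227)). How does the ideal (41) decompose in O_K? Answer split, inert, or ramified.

remains prime (inert)

Since -227 ≡ 1 mod 4, the ring of integers is ℤ[(1+√-227)/2] with discriminant -227.
disc(K) = -227 is not divisible by 41; 41 is unramified.
Compute (-227/41) via Euler: 19^((41-1)/2) mod 41 = 40, so (-227/41) = -1.
d is a non-residue mod p, hence 41 remains inert in O_K.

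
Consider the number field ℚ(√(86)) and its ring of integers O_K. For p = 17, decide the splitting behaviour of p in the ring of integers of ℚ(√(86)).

split

Since 86 ≢ 1 mod 4, the ring of integers is ℤ[√86] with discriminant 4·86 = 344.
17 ∤ 344, so 17 is unramified.
Euler's criterion: 86^8 mod 17 = 1. Thus (86|17) = 1.
d is a quadratic residue mod p, hence 17 splits in O_K.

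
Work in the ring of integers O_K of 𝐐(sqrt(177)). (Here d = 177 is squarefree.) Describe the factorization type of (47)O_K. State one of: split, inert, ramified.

split — (47) = 𝔭₁𝔭₂ with 𝔭₁ ≠ 𝔭₂

177 mod 4 = 1, hence disc K = 177 and O_K = ℤ[(1+√177)/2].
Since gcd(47, 177) = 1 the prime 47 does not ramify.
Euler's criterion: 177^23 mod 47 = 1. Thus (177|47) = 1.
d is a quadratic residue mod p, hence 47 splits in O_K.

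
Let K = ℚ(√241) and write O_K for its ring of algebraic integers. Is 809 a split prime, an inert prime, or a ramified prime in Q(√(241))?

Since 241 ≡ 1 mod 4, the ring of integers is ℤ[(1+√241)/2] with discriminant 241.
809 ∤ 241, so 809 is unramified.
(241/809) = 241^404 mod 809 = 808, giving Legendre symbol -1.
(241/809) = -1, so 809 is inert.

remains prime (inert)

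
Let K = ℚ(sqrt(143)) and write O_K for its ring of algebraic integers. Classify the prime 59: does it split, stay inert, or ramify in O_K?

split

d = 143 ≡ 3 (mod 4), so O_K = ℤ[√143] and disc(K) = 4d = 572.
disc(K) = 572 is not divisible by 59; 59 is unramified.
Compute (143/59) via Euler: 25^((59-1)/2) mod 59 = 1, so (143/59) = 1.
d is a quadratic residue mod p, hence 59 splits in O_K.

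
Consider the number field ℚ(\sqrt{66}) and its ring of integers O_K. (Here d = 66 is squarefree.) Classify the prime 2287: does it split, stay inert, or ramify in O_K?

p is inert

d = 66 ≡ 2 (mod 4), so O_K = ℤ[√66] and disc(K) = 4d = 264.
disc(K) = 264 is not divisible by 2287; 2287 is unramified.
(66/2287) = 66^1143 mod 2287 = 2286, giving Legendre symbol -1.
Legendre symbol -1 ⇒ 2287 is inert.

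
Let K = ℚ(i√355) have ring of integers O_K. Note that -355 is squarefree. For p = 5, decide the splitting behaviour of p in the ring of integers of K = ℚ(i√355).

p ramifies

-355 mod 4 = 1, hence disc K = -355 and O_K = ℤ[(1+√-355)/2].
5 divides disc(K) = -355, so 5 ramifies.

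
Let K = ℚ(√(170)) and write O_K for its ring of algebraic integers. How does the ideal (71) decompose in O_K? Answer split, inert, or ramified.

d = 170 ≡ 2 (mod 4), so O_K = ℤ[√170] and disc(K) = 4d = 680.
Since gcd(71, 680) = 1 the prime 71 does not ramify.
(170/71) = 28^35 mod 71 = 70, giving Legendre symbol -1.
Legendre symbol -1 ⇒ 71 is inert.

inert — (71) stays prime in O_K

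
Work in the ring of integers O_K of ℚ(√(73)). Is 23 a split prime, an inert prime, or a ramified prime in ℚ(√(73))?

Since 73 ≡ 1 mod 4, the ring of integers is ℤ[(1+√73)/2] with discriminant 73.
disc(K) = 73 is not divisible by 23; 23 is unramified.
Euler's criterion: 73^11 mod 23 = 1. Thus (73|23) = 1.
d is a quadratic residue mod p, hence 23 splits in O_K.

23 splits in O_K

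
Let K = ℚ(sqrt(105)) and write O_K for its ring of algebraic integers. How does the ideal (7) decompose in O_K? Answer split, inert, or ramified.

ramified — (7) = 𝔭²

105 mod 4 = 1, hence disc K = 105 and O_K = ℤ[(1+√105)/2].
disc(K) = 105 = 7·15, so p = 7 is ramified.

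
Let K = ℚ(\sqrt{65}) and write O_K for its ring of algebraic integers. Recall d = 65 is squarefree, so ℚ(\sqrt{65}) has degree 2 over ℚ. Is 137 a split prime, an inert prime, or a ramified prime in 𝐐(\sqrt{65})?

65 mod 4 = 1, hence disc K = 65 and O_K = ℤ[(1+√65)/2].
disc(K) = 65 is not divisible by 137; 137 is unramified.
(65/137) = 65^68 mod 137 = 1, giving Legendre symbol 1.
d is a quadratic residue mod p, hence 137 splits in O_K.

p splits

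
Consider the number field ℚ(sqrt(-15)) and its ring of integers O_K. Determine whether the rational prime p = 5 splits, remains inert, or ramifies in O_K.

-15 mod 4 = 1, hence disc K = -15 and O_K = ℤ[(1+√-15)/2].
Ramification test: 5 | -15. The prime 5 ramifies in K.

5 is ramified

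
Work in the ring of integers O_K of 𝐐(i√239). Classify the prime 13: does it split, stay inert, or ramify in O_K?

inert

-239 mod 4 = 1, hence disc K = -239 and O_K = ℤ[(1+√-239)/2].
disc(K) = -239 is not divisible by 13; 13 is unramified.
Euler's criterion: (-239)^6 mod 13 = 12. Thus (-239|13) = -1.
d is a non-residue mod p, hence 13 remains inert in O_K.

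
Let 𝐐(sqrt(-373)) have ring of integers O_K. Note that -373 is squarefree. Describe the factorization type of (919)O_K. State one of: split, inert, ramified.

Since -373 ≢ 1 mod 4, the ring of integers is ℤ[√-373] with discriminant 4·(-373) = -1492.
919 ∤ -1492, so 919 is unramified.
Legendre symbol by Euler's criterion: (-373/919) ≡ (-373)^459 ≡ 1 (mod 919), i.e. (-373/919) = 1.
d is a quadratic residue mod p, hence 919 splits in O_K.

split — (919) = 𝔭₁𝔭₂ with 𝔭₁ ≠ 𝔭₂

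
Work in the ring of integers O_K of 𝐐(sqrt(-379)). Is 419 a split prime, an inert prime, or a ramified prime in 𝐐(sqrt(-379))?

-379 mod 4 = 1, hence disc K = -379 and O_K = ℤ[(1+√-379)/2].
Since gcd(419, -379) = 1 the prime 419 does not ramify.
Compute (-379/419) via Euler: 40^((419-1)/2) mod 419 = 418, so (-379/419) = -1.
Legendre symbol -1 ⇒ 419 is inert.

419 remains inert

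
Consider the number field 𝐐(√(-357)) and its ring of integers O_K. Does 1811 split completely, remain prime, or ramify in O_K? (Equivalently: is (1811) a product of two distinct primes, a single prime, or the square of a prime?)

Since -357 ≢ 1 mod 4, the ring of integers is ℤ[√-357] with discriminant 4·(-357) = -1428.
Since gcd(1811, -1428) = 1 the prime 1811 does not ramify.
(-357/1811) = 1454^905 mod 1811 = 1810, giving Legendre symbol -1.
Legendre symbol -1 ⇒ 1811 is inert.

remains prime (inert)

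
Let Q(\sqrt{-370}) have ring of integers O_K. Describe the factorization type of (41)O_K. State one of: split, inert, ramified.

d = -370 ≡ 2 (mod 4), so O_K = ℤ[√-370] and disc(K) = 4d = -1480.
disc(K) = -1480 is not divisible by 41; 41 is unramified.
Legendre symbol by Euler's criterion: (-370/41) ≡ (-370)^20 ≡ 1 (mod 41), i.e. (-370/41) = 1.
d is a quadratic residue mod p, hence 41 splits in O_K.

splits completely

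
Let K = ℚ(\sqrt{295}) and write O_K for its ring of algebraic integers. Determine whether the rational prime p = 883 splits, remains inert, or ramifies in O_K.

Since 295 ≢ 1 mod 4, the ring of integers is ℤ[√295] with discriminant 4·295 = 1180.
Since gcd(883, 1180) = 1 the prime 883 does not ramify.
Compute (295/883) via Euler: 295^((883-1)/2) mod 883 = 1, so (295/883) = 1.
(295/883) = 1, so 883 splits.

split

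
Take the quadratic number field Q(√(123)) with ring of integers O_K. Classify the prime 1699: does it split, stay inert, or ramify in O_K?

123 mod 4 = 3, hence disc K = 4·123 = 492 and O_K = ℤ[√123].
disc(K) = 492 is not divisible by 1699; 1699 is unramified.
(123/1699) = 123^849 mod 1699 = 1698, giving Legendre symbol -1.
d is a non-residue mod p, hence 1699 remains inert in O_K.

p is inert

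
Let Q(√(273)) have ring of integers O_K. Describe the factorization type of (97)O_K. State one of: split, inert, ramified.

split

273 mod 4 = 1, hence disc K = 273 and O_K = ℤ[(1+√273)/2].
disc(K) = 273 is not divisible by 97; 97 is unramified.
Compute (273/97) via Euler: 79^((97-1)/2) mod 97 = 1, so (273/97) = 1.
(273/97) = 1, so 97 splits.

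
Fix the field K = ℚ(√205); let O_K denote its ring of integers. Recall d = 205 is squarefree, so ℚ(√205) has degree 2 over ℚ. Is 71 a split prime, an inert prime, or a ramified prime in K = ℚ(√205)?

Since 205 ≡ 1 mod 4, the ring of integers is ℤ[(1+√205)/2] with discriminant 205.
71 ∤ 205, so 71 is unramified.
Compute (205/71) via Euler: 63^((71-1)/2) mod 71 = 70, so (205/71) = -1.
Legendre symbol -1 ⇒ 71 is inert.

p is inert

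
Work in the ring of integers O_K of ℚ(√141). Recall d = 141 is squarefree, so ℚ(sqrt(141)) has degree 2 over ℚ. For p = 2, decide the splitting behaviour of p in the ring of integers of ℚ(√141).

141 mod 4 = 1, hence disc K = 141 and O_K = ℤ[(1+√141)/2].
disc(K) = 141 is not divisible by 2; 2 is unramified.
For p = 2 with d ≡ 1 (mod 4): d mod 8 = 5, so 2 is inert.

2 remains inert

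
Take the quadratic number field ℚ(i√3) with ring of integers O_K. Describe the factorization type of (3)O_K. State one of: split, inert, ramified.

d = -3 ≡ 1 (mod 4), so O_K = ℤ[(1+√-3)/2] and disc(K) = d = -3.
disc(K) = -3 = 3·(-1), so p = 3 is ramified.

ramified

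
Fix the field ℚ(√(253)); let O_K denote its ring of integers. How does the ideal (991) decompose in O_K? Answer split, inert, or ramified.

991 splits in O_K

d = 253 ≡ 1 (mod 4), so O_K = ℤ[(1+√253)/2] and disc(K) = d = 253.
Since gcd(991, 253) = 1 the prime 991 does not ramify.
Compute (253/991) via Euler: 253^((991-1)/2) mod 991 = 1, so (253/991) = 1.
d is a quadratic residue mod p, hence 991 splits in O_K.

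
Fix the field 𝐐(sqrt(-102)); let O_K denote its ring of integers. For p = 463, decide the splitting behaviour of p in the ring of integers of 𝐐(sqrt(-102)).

-102 mod 4 = 2, hence disc K = 4·(-102) = -408 and O_K = ℤ[√-102].
Since gcd(463, -408) = 1 the prime 463 does not ramify.
Euler's criterion: (-102)^231 mod 463 = 1. Thus (-102|463) = 1.
Legendre symbol 1 ⇒ 463 is split.

split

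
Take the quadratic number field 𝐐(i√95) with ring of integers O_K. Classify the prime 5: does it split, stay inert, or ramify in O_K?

Since -95 ≡ 1 mod 4, the ring of integers is ℤ[(1+√-95)/2] with discriminant -95.
Ramification test: 5 | -95. The prime 5 ramifies in K.

ramifies in O_K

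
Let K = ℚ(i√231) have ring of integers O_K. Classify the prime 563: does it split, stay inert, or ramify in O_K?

563 remains inert

-231 mod 4 = 1, hence disc K = -231 and O_K = ℤ[(1+√-231)/2].
563 ∤ -231, so 563 is unramified.
(-231/563) = 332^281 mod 563 = 562, giving Legendre symbol -1.
Legendre symbol -1 ⇒ 563 is inert.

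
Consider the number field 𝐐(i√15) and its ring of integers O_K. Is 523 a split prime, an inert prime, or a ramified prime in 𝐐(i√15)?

-15 mod 4 = 1, hence disc K = -15 and O_K = ℤ[(1+√-15)/2].
Since gcd(523, -15) = 1 the prime 523 does not ramify.
Euler's criterion: (-15)^261 mod 523 = 522. Thus (-15|523) = -1.
(-15/523) = -1, so 523 is inert.

p is inert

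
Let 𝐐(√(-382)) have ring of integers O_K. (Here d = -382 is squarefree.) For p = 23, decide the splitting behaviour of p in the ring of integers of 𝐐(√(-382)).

splits completely

d = -382 ≡ 2 (mod 4), so O_K = ℤ[√-382] and disc(K) = 4d = -1528.
23 ∤ -1528, so 23 is unramified.
Legendre symbol by Euler's criterion: (-382/23) ≡ (-382)^11 ≡ 1 (mod 23), i.e. (-382/23) = 1.
Legendre symbol 1 ⇒ 23 is split.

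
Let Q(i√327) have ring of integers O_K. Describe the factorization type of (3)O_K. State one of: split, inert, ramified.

-327 mod 4 = 1, hence disc K = -327 and O_K = ℤ[(1+√-327)/2].
3 divides disc(K) = -327, so 3 ramifies.

ramified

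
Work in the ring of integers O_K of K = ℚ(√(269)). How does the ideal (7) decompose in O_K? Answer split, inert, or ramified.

7 remains inert

Since 269 ≡ 1 mod 4, the ring of integers is ℤ[(1+√269)/2] with discriminant 269.
Since gcd(7, 269) = 1 the prime 7 does not ramify.
Euler's criterion: 269^3 mod 7 = 6. Thus (269|7) = -1.
Legendre symbol -1 ⇒ 7 is inert.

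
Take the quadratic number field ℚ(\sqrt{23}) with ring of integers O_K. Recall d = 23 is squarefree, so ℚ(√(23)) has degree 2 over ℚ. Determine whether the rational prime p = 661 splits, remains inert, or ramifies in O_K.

d = 23 ≡ 3 (mod 4), so O_K = ℤ[√23] and disc(K) = 4d = 92.
661 ∤ 92, so 661 is unramified.
Legendre symbol by Euler's criterion: (23/661) ≡ 23^330 ≡ 660 (mod 661), i.e. (23/661) = -1.
d is a non-residue mod p, hence 661 remains inert in O_K.

inert — (661) stays prime in O_K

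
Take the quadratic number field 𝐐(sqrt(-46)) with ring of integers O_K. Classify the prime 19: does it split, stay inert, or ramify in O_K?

Since -46 ≢ 1 mod 4, the ring of integers is ℤ[√-46] with discriminant 4·(-46) = -184.
Since gcd(19, -184) = 1 the prime 19 does not ramify.
Compute (-46/19) via Euler: 11^((19-1)/2) mod 19 = 1, so (-46/19) = 1.
Legendre symbol 1 ⇒ 19 is split.

p splits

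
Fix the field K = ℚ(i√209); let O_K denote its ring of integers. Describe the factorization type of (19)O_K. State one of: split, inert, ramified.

Since -209 ≢ 1 mod 4, the ring of integers is ℤ[√-209] with discriminant 4·(-209) = -836.
Ramification test: 19 | -836. The prime 19 ramifies in K.

19 is ramified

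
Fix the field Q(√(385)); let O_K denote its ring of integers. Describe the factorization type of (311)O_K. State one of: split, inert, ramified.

inert — (311) stays prime in O_K

385 mod 4 = 1, hence disc K = 385 and O_K = ℤ[(1+√385)/2].
Since gcd(311, 385) = 1 the prime 311 does not ramify.
Compute (385/311) via Euler: 74^((311-1)/2) mod 311 = 310, so (385/311) = -1.
Legendre symbol -1 ⇒ 311 is inert.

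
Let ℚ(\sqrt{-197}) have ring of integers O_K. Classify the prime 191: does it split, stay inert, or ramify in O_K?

d = -197 ≡ 3 (mod 4), so O_K = ℤ[√-197] and disc(K) = 4d = -788.
Since gcd(191, -788) = 1 the prime 191 does not ramify.
Legendre symbol by Euler's criterion: (-197/191) ≡ (-197)^95 ≡ 190 (mod 191), i.e. (-197/191) = -1.
Legendre symbol -1 ⇒ 191 is inert.

inert — (191) stays prime in O_K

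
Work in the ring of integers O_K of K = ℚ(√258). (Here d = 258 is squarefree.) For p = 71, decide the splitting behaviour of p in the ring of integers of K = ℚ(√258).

splits completely

Since 258 ≢ 1 mod 4, the ring of integers is ℤ[√258] with discriminant 4·258 = 1032.
disc(K) = 1032 is not divisible by 71; 71 is unramified.
Euler's criterion: 258^35 mod 71 = 1. Thus (258|71) = 1.
(258/71) = 1, so 71 splits.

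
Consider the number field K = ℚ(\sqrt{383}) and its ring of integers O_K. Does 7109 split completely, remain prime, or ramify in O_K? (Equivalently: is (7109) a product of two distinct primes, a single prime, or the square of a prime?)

383 mod 4 = 3, hence disc K = 4·383 = 1532 and O_K = ℤ[√383].
Since gcd(7109, 1532) = 1 the prime 7109 does not ramify.
Euler's criterion: 383^3554 mod 7109 = 7108. Thus (383|7109) = -1.
d is a non-residue mod p, hence 7109 remains inert in O_K.

inert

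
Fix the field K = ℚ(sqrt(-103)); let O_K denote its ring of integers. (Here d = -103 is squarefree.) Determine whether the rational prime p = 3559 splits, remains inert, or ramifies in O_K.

inert — (3559) stays prime in O_K

Since -103 ≡ 1 mod 4, the ring of integers is ℤ[(1+√-103)/2] with discriminant -103.
Since gcd(3559, -103) = 1 the prime 3559 does not ramify.
(-103/3559) = 3456^1779 mod 3559 = 3558, giving Legendre symbol -1.
Legendre symbol -1 ⇒ 3559 is inert.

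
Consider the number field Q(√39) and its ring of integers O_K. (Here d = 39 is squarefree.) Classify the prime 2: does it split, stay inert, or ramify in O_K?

2 is ramified

39 mod 4 = 3, hence disc K = 4·39 = 156 and O_K = ℤ[√39].
2 divides disc(K) = 156, so 2 ramifies.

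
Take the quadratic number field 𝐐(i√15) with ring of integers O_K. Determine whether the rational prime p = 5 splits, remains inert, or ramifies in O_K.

Since -15 ≡ 1 mod 4, the ring of integers is ℤ[(1+√-15)/2] with discriminant -15.
Ramification test: 5 | -15. The prime 5 ramifies in K.

ramifies in O_K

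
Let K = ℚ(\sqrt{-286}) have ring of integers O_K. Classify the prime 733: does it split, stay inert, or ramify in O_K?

p is inert

d = -286 ≡ 2 (mod 4), so O_K = ℤ[√-286] and disc(K) = 4d = -1144.
733 ∤ -1144, so 733 is unramified.
Euler's criterion: (-286)^366 mod 733 = 732. Thus (-286|733) = -1.
(-286/733) = -1, so 733 is inert.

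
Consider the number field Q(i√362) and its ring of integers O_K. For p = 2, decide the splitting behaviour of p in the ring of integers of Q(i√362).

d = -362 ≡ 2 (mod 4), so O_K = ℤ[√-362] and disc(K) = 4d = -1448.
Ramification test: 2 | -1448. The prime 2 ramifies in K.

ramified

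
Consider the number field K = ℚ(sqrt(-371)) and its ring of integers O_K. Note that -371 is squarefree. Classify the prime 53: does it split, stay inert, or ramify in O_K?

ramified

d = -371 ≡ 1 (mod 4), so O_K = ℤ[(1+√-371)/2] and disc(K) = d = -371.
Ramification test: 53 | -371. The prime 53 ramifies in K.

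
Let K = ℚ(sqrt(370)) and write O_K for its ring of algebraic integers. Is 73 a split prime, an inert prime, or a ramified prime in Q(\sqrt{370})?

73 remains inert

d = 370 ≡ 2 (mod 4), so O_K = ℤ[√370] and disc(K) = 4d = 1480.
73 ∤ 1480, so 73 is unramified.
Legendre symbol by Euler's criterion: (370/73) ≡ 370^36 ≡ 72 (mod 73), i.e. (370/73) = -1.
Legendre symbol -1 ⇒ 73 is inert.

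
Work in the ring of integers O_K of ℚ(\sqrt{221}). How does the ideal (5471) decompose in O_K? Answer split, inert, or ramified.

split — (5471) = 𝔭₁𝔭₂ with 𝔭₁ ≠ 𝔭₂

d = 221 ≡ 1 (mod 4), so O_K = ℤ[(1+√221)/2] and disc(K) = d = 221.
Since gcd(5471, 221) = 1 the prime 5471 does not ramify.
(221/5471) = 221^2735 mod 5471 = 1, giving Legendre symbol 1.
Legendre symbol 1 ⇒ 5471 is split.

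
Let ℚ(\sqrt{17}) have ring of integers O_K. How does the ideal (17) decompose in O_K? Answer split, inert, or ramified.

17 mod 4 = 1, hence disc K = 17 and O_K = ℤ[(1+√17)/2].
disc(K) = 17 = 17·1, so p = 17 is ramified.

ramifies in O_K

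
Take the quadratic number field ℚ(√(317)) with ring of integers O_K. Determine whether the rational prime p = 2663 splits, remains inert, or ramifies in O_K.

d = 317 ≡ 1 (mod 4), so O_K = ℤ[(1+√317)/2] and disc(K) = d = 317.
disc(K) = 317 is not divisible by 2663; 2663 is unramified.
Euler's criterion: 317^1331 mod 2663 = 2662. Thus (317|2663) = -1.
Legendre symbol -1 ⇒ 2663 is inert.

p is inert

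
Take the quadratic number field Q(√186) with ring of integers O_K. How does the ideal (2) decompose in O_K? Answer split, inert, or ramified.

d = 186 ≡ 2 (mod 4), so O_K = ℤ[√186] and disc(K) = 4d = 744.
2 divides disc(K) = 744, so 2 ramifies.

ramifies in O_K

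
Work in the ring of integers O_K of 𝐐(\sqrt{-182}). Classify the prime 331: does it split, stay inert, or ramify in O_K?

331 splits in O_K

-182 mod 4 = 2, hence disc K = 4·(-182) = -728 and O_K = ℤ[√-182].
disc(K) = -728 is not divisible by 331; 331 is unramified.
Compute (-182/331) via Euler: 149^((331-1)/2) mod 331 = 1, so (-182/331) = 1.
(-182/331) = 1, so 331 splits.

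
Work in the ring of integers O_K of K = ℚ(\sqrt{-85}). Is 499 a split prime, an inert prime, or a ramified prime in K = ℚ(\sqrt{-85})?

Since -85 ≢ 1 mod 4, the ring of integers is ℤ[√-85] with discriminant 4·(-85) = -340.
499 ∤ -340, so 499 is unramified.
Euler's criterion: (-85)^249 mod 499 = 1. Thus (-85|499) = 1.
d is a quadratic residue mod p, hence 499 splits in O_K.

splits completely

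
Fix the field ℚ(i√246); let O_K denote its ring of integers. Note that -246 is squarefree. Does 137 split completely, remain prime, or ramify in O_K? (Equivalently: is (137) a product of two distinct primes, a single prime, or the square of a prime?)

split

-246 mod 4 = 2, hence disc K = 4·(-246) = -984 and O_K = ℤ[√-246].
137 ∤ -984, so 137 is unramified.
Legendre symbol by Euler's criterion: (-246/137) ≡ (-246)^68 ≡ 1 (mod 137), i.e. (-246/137) = 1.
d is a quadratic residue mod p, hence 137 splits in O_K.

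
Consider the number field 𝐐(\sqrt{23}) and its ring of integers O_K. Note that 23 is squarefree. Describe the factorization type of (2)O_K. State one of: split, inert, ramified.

p ramifies

Since 23 ≢ 1 mod 4, the ring of integers is ℤ[√23] with discriminant 4·23 = 92.
Ramification test: 2 | 92. The prime 2 ramifies in K.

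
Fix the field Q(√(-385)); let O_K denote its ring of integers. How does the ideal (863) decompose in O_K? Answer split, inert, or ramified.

p splits

d = -385 ≡ 3 (mod 4), so O_K = ℤ[√-385] and disc(K) = 4d = -1540.
Since gcd(863, -1540) = 1 the prime 863 does not ramify.
(-385/863) = 478^431 mod 863 = 1, giving Legendre symbol 1.
Legendre symbol 1 ⇒ 863 is split.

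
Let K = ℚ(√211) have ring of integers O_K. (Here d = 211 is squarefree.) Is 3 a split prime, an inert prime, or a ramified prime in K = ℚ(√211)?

d = 211 ≡ 3 (mod 4), so O_K = ℤ[√211] and disc(K) = 4d = 844.
disc(K) = 844 is not divisible by 3; 3 is unramified.
Euler's criterion: 211^1 mod 3 = 1. Thus (211|3) = 1.
(211/3) = 1, so 3 splits.

3 splits in O_K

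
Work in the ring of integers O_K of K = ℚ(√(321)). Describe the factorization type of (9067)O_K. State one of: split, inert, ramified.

d = 321 ≡ 1 (mod 4), so O_K = ℤ[(1+√321)/2] and disc(K) = d = 321.
9067 ∤ 321, so 9067 is unramified.
Legendre symbol by Euler's criterion: (321/9067) ≡ 321^4533 ≡ 1 (mod 9067), i.e. (321/9067) = 1.
Legendre symbol 1 ⇒ 9067 is split.

splits completely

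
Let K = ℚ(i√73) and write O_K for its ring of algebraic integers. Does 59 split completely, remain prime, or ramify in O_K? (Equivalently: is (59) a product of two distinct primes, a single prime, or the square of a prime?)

split

-73 mod 4 = 3, hence disc K = 4·(-73) = -292 and O_K = ℤ[√-73].
59 ∤ -292, so 59 is unramified.
Euler's criterion: (-73)^29 mod 59 = 1. Thus (-73|59) = 1.
d is a quadratic residue mod p, hence 59 splits in O_K.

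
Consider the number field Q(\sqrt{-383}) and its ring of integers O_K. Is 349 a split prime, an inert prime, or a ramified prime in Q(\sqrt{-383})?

Since -383 ≡ 1 mod 4, the ring of integers is ℤ[(1+√-383)/2] with discriminant -383.
349 ∤ -383, so 349 is unramified.
Compute (-383/349) via Euler: 315^((349-1)/2) mod 349 = 348, so (-383/349) = -1.
d is a non-residue mod p, hence 349 remains inert in O_K.

349 remains inert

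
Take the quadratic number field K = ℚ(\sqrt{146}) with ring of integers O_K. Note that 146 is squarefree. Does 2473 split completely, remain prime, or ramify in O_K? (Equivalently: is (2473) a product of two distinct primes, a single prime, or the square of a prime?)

146 mod 4 = 2, hence disc K = 4·146 = 584 and O_K = ℤ[√146].
2473 ∤ 584, so 2473 is unramified.
(146/2473) = 146^1236 mod 2473 = 1, giving Legendre symbol 1.
(146/2473) = 1, so 2473 splits.

2473 splits in O_K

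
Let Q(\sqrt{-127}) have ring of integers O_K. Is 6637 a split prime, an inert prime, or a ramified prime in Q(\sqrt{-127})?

-127 mod 4 = 1, hence disc K = -127 and O_K = ℤ[(1+√-127)/2].
Since gcd(6637, -127) = 1 the prime 6637 does not ramify.
(-127/6637) = 6510^3318 mod 6637 = 6636, giving Legendre symbol -1.
d is a non-residue mod p, hence 6637 remains inert in O_K.

6637 remains inert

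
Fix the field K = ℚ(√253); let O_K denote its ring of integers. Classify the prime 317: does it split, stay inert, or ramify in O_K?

d = 253 ≡ 1 (mod 4), so O_K = ℤ[(1+√253)/2] and disc(K) = d = 253.
disc(K) = 253 is not divisible by 317; 317 is unramified.
Legendre symbol by Euler's criterion: (253/317) ≡ 253^158 ≡ 1 (mod 317), i.e. (253/317) = 1.
Legendre symbol 1 ⇒ 317 is split.

splits completely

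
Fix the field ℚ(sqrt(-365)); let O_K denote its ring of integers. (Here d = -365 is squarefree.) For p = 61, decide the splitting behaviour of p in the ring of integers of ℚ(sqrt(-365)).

p splits

Since -365 ≢ 1 mod 4, the ring of integers is ℤ[√-365] with discriminant 4·(-365) = -1460.
disc(K) = -1460 is not divisible by 61; 61 is unramified.
Compute (-365/61) via Euler: 1^((61-1)/2) mod 61 = 1, so (-365/61) = 1.
d is a quadratic residue mod p, hence 61 splits in O_K.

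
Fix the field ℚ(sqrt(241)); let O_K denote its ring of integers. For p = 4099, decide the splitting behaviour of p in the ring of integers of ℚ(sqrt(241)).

241 mod 4 = 1, hence disc K = 241 and O_K = ℤ[(1+√241)/2].
disc(K) = 241 is not divisible by 4099; 4099 is unramified.
Legendre symbol by Euler's criterion: (241/4099) ≡ 241^2049 ≡ 1 (mod 4099), i.e. (241/4099) = 1.
Legendre symbol 1 ⇒ 4099 is split.

split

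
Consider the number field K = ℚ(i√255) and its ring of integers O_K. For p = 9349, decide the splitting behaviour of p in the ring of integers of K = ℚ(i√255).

p splits

d = -255 ≡ 1 (mod 4), so O_K = ℤ[(1+√-255)/2] and disc(K) = d = -255.
disc(K) = -255 is not divisible by 9349; 9349 is unramified.
Compute (-255/9349) via Euler: 9094^((9349-1)/2) mod 9349 = 1, so (-255/9349) = 1.
d is a quadratic residue mod p, hence 9349 splits in O_K.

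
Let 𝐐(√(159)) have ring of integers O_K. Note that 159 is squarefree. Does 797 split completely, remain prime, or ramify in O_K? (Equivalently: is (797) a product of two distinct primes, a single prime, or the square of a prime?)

split

159 mod 4 = 3, hence disc K = 4·159 = 636 and O_K = ℤ[√159].
disc(K) = 636 is not divisible by 797; 797 is unramified.
Legendre symbol by Euler's criterion: (159/797) ≡ 159^398 ≡ 1 (mod 797), i.e. (159/797) = 1.
Legendre symbol 1 ⇒ 797 is split.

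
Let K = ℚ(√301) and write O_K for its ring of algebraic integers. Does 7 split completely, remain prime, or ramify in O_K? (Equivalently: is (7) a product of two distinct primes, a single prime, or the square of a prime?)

301 mod 4 = 1, hence disc K = 301 and O_K = ℤ[(1+√301)/2].
disc(K) = 301 = 7·43, so p = 7 is ramified.

ramifies in O_K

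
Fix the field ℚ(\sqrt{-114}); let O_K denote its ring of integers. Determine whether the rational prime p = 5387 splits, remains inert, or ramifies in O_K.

split — (5387) = 𝔭₁𝔭₂ with 𝔭₁ ≠ 𝔭₂

d = -114 ≡ 2 (mod 4), so O_K = ℤ[√-114] and disc(K) = 4d = -456.
Since gcd(5387, -456) = 1 the prime 5387 does not ramify.
Legendre symbol by Euler's criterion: (-114/5387) ≡ (-114)^2693 ≡ 1 (mod 5387), i.e. (-114/5387) = 1.
(-114/5387) = 1, so 5387 splits.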